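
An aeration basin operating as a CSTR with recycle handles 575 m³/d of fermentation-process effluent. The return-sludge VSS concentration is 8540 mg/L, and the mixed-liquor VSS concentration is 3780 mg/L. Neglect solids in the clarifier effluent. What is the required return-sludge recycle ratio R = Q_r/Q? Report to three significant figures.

R = Q_r/Q = X/(X_r − X) = 3780 / (8540 − 3780) = 0.7941.

R ≈ 0.794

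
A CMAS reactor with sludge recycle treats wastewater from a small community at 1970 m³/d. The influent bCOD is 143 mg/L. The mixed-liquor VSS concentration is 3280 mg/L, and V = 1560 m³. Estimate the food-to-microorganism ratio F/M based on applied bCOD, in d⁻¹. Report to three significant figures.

F/M ≈ 0.0551 d⁻¹

Food-to-microorganism ratio F/M = Q S₀ / (V X) = 1970 × 143 / (1560 × 3280) = 0.05506 d⁻¹.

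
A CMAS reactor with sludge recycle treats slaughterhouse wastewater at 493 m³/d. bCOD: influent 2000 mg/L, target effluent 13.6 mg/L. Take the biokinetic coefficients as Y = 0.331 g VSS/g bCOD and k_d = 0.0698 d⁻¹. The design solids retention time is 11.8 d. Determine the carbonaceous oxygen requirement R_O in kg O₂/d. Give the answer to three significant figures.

R_O ≈ 727 kg O₂/d

Correct the yield for decay: Y_obs = Y/(1 + k_d θ_c) = 0.331 / (1 + 0.0698 × 11.8) = 0.331 / 1.824 = 0.1815.
Q·(S₀ − S) = 493 × (2000 − 13.6) × 10⁻³ = 979.3 kg/d removed.
Net sludge production P_X = 0.1815 × 979.3 = 177.7 kg VSS/d.
R_O = Q·(S₀ − S) − 1.42·P_X = 979.3 − 1.42 × 177.7 = 726.9 kg O₂/d.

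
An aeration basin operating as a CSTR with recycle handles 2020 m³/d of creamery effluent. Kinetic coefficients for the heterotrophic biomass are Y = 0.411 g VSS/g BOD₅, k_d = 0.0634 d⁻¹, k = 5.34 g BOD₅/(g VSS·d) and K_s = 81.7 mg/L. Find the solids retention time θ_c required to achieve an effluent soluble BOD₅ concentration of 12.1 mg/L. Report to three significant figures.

From 1/θ_c = Y·k·S/(K_s + S) − k_d: Y·k·S/(K_s+S) = 0.411 × 5.34 × 12.1 / (81.7 + 12.1) = 0.2831 d⁻¹.
1/θ_c = 0.2831 − 0.0634 = 0.2197 d⁻¹, so θ_c = 4.551 d.

θ_c ≈ 4.55 d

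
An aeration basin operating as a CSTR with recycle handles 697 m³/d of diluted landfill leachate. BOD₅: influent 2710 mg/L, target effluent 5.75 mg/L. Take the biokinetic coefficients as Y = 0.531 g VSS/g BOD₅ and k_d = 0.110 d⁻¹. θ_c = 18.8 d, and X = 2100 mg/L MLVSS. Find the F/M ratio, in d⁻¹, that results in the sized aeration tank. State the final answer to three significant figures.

From the SRT design equation V = Y Q (S₀−S) θ_c / [X (1 + k_d θ_c)] = 0.531 × 697 × (2710 − 5.75) × 18.8 / [2100 × (1 + 0.110 × 18.8)] = 1.88×10^7 / 6443 = 2921 m³.
F/M = Q·S₀ / (V·X) = 697 × 2710 / (2921 × 2100) = 0.3080 g BOD₅·(g VSS·d)⁻¹.

F/M ≈ 0.308 d⁻¹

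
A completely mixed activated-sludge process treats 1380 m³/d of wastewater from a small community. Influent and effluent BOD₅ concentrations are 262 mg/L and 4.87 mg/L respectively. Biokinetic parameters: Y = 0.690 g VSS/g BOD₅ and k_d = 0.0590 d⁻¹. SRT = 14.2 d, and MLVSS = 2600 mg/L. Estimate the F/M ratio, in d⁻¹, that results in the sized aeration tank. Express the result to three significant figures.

F/M ≈ 0.191 d⁻¹

From the SRT design equation V = Y Q (S₀−S) θ_c / [X (1 + k_d θ_c)] = 0.690 × 1380 × (262 − 4.87) × 14.2 / [2600 × (1 + 0.0590 × 14.2)] = 3.48×10^6 / 4778 = 727.6 m³.
F/M = Q·S₀ / (V·X) = 1380 × 262 / (727.6 × 2600) = 0.1911 g BOD₅·(g VSS·d)⁻¹.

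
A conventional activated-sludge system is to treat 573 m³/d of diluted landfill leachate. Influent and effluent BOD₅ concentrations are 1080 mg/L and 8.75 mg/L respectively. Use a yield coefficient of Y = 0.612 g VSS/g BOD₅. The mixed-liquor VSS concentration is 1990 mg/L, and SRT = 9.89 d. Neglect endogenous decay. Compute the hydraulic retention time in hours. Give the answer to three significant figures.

With k_d = 0 the design equation reduces to V = Y Q (S₀−S) θ_c / X = 0.612 × 573 × (1080 − 8.75) × 9.89 / 1990 = 1867 m³.
τ = V/Q = 1867/573 = 3.258 d, or 78.20 h.

τ ≈ 78.2 h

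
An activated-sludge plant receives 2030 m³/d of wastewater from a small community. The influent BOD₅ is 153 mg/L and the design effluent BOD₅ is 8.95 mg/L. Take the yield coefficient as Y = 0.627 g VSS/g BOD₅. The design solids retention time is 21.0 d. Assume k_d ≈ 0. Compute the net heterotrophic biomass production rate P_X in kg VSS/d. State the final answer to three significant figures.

No decay correction is needed, so Y_obs = Y = 0.627.
Mass of BOD₅ removed per day: Q(S₀ − S) = 2030 × 144.1 g/m³ = 292.4 kg/d.
P_X = Y_obs · Q(S₀ − S) = 0.6270 × 292.4 = 183.3 kg VSS/d.

P_X ≈ 183 kg VSS/d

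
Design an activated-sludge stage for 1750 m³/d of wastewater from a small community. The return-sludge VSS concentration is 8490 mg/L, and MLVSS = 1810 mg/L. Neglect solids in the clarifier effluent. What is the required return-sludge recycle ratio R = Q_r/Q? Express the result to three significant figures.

R ≈ 0.271

Mass balance around the secondary clarifier (neglecting effluent solids): R = X / (X_r − X) = 1810 / (8490 − 1810) = 0.2710.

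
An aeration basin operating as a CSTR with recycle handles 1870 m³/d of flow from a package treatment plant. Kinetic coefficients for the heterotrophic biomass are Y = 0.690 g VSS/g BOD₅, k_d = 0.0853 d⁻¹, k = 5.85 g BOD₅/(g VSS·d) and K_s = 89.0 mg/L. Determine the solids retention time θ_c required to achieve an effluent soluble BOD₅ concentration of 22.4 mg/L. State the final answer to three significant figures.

From 1/θ_c = Y·k·S/(K_s + S) − k_d: Y·k·S/(K_s+S) = 0.690 × 5.85 × 22.4 / (89.0 + 22.4) = 0.8116 d⁻¹.
1/θ_c = 0.8116 − 0.0853 = 0.7263 d⁻¹, so θ_c = 1.377 d.

θ_c ≈ 1.38 d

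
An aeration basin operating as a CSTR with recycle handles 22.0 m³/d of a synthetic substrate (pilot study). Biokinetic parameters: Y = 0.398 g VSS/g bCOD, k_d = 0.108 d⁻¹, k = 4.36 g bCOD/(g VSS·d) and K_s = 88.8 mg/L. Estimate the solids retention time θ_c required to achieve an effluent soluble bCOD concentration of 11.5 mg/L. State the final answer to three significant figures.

θ_c ≈ 11.0 d

At the target effluent, Y k S/(K_s+S) = 0.398×4.36×11.5/100.3 = 0.1990 d⁻¹.
θ_c = 1/(μ − k_d) = 1/(0.1990 − 0.108) = 1/0.09096 = 10.99 d.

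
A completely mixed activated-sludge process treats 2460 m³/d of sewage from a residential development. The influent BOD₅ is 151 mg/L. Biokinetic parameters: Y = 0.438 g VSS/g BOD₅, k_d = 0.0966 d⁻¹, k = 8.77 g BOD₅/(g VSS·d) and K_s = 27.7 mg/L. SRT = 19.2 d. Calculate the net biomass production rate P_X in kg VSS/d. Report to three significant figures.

P_X ≈ 56.6 kg VSS/d

From the Monod/SRT balance for a CMAS, S = K_s·(1+k_d θ_c)/[θ_c·(Y k − k_d) − 1] = 27.7 × (1 + 0.0966 × 19.2) / [19.2 × (0.438 × 8.77 − 0.0966) − 1] = 79.08 / 70.90 = 1.115 mg/L.
Observed yield with endogenous decay: Y_obs = Y / (1 + k_d·θ_c) = 0.438 / (1 + 0.0966 × 19.2) = 0.438 / 2.855 = 0.1534 g VSS/g BOD₅.
Q·(S₀ − S) = 2460 × (151 − 1.12) × 10⁻³ = 368.7 kg/d removed.
P_X = Y_obs · Q(S₀ − S) = 0.1534 × 368.7 = 56.57 kg VSS/d.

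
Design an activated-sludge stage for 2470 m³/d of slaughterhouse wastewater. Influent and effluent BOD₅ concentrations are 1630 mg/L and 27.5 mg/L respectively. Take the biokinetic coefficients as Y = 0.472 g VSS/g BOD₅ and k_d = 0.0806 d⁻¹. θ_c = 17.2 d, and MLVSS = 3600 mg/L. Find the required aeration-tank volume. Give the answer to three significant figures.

Rearranging the biomass balance for a CMAS with decay, V = Y·Q·ΔS·θ_c / [X·(1+k_d θ_c)] = 0.472 × 2470 × (1630 − 27.5) × 17.2 / [3600 × (1 + 0.0806 × 17.2)] = 3.21×10^7 / 8591 = 3741 m³.

V ≈ 3740 m³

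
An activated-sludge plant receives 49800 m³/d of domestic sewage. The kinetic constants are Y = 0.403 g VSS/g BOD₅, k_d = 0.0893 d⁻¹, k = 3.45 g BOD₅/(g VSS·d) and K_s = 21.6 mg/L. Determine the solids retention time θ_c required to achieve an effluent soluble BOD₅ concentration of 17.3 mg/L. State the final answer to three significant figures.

θ_c ≈ 1.89 d

At the target effluent, Y k S/(K_s+S) = 0.403×3.45×17.3/38.90 = 0.6183 d⁻¹.
1/θ_c = 0.6183 − 0.0893 = 0.5290 d⁻¹, so θ_c = 1.890 d.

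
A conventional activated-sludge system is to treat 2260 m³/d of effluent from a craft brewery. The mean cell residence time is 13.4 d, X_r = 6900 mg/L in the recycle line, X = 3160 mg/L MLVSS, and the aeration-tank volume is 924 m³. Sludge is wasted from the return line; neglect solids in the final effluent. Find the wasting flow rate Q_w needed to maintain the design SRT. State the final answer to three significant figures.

Q_w ≈ 31.6 m³/d

θ_c = V·X/(Q_w·X_r) when wasting from the recycle, so Q_w = V·X/(θ_c·X_r) = 924.0 × 3160 / (13.4 × 6900) = 31.58 m³/d.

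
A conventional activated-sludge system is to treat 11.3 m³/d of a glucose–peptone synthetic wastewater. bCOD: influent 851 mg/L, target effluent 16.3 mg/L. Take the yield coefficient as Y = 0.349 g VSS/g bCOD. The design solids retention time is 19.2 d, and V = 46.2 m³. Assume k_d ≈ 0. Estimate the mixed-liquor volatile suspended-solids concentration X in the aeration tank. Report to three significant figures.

X ≈ 1370 mg/L

From V·X = Y·Q·(S₀ − S)·θ_c (decay neglected): X = 0.349 × 11.3 × (851 − 16.3) × 19.2 / 46.2 = 1368 mg/L.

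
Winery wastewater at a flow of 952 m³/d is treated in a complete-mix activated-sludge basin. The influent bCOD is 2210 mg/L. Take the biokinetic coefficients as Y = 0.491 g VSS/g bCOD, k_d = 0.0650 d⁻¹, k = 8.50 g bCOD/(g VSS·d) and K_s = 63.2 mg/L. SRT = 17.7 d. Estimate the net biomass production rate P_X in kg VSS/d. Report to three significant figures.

Effluent substrate depends only on kinetics and SRT: S = K_s(1 + k_d θ_c) / [θ_c(Yk − k_d) − 1] = 63.2 × (1 + 0.0650 × 17.7) / [17.7 × (0.491 × 8.50 − 0.0650) − 1] = 135.9 / 71.72 = 1.895 mg/L.
The observed yield is Y_obs = Y/(1 + k_d·θ_c) = 0.491 / (1 + 0.0650 × 17.7) = 0.491 / 2.151 = 0.2283 g VSS per g bCOD removed.
Mass of bCOD removed per day: Q(S₀ − S) = 952 × 2208 g/m³ = 2102 kg/d.
Net biomass production P_X = Y_obs × Q·(S₀ − S) = 0.2283 × 2102 = 480.0 kg VSS/d.

P_X ≈ 480 kg VSS/d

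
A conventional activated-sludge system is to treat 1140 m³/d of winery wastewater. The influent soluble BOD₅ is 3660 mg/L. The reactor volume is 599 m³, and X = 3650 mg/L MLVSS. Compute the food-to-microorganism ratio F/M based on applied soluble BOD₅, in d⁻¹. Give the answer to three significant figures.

F/M = Q·S₀ / (V·X) = 1140 × 3660 / (599.0 × 3650) = 1.908 g soluble BOD₅·(g VSS·d)⁻¹.

F/M ≈ 1.91 d⁻¹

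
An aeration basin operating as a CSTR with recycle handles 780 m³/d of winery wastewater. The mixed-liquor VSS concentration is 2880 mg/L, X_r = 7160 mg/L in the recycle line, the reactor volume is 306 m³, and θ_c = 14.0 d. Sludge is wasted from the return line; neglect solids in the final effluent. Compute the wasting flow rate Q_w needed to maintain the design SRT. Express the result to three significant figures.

Q_w ≈ 8.79 m³/d

Q_w = (V·X)/(θ_c X_r) = 306.0 × 2880 / (14.0 × 7160) = 8.792 m³/d.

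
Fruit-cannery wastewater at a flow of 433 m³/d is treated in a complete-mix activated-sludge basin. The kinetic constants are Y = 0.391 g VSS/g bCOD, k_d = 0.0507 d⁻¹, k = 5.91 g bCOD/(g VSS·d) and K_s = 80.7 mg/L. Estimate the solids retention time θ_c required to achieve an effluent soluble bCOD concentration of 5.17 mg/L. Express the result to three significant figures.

Specific growth rate at S = 5.17 mg/L: μ = YkS/(K_s+S) = 0.391·5.91·5.17/(80.7+5.17) = 0.1391 d⁻¹.
θ_c = 1/(μ − k_d) = 1/(0.1391 − 0.0507) = 1/0.08843 = 11.31 d.

θ_c ≈ 11.3 d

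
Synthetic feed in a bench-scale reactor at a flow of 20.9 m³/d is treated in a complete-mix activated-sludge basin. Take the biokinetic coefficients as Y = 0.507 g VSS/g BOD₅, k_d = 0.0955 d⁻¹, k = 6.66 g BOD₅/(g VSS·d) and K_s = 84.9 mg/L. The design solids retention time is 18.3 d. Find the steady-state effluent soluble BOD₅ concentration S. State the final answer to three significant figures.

S ≈ 3.95 mg/L

From the Monod/SRT balance for a CMAS, S = K_s·(1+k_d θ_c)/[θ_c·(Y k − k_d) − 1] = 84.9 × (1 + 0.0955 × 18.3) / [18.3 × (0.507 × 6.66 − 0.0955) − 1] = 233.3 / 59.04 = 3.951 mg/L.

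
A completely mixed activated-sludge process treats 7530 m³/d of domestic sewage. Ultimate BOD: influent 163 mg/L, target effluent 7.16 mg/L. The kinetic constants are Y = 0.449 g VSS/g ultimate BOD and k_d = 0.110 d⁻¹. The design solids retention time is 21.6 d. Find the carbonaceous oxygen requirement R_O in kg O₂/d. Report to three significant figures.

Observed yield with endogenous decay: Y_obs = Y / (1 + k_d·θ_c) = 0.449 / (1 + 0.110 × 21.6) = 0.449 / 3.376 = 0.1330 g VSS/g ultimate BOD.
Q·(S₀ − S) = 7530 × (163 − 7.16) × 10⁻³ = 1173 kg/d removed.
Biomass synthesised: P_X = Y_obs × 1173 = 156.1 kg VSS/d.
Carbonaceous O₂ demand = substrate oxidised − cell-mass equivalent = 1173 − 1.42 × 156.1 = 951.9 kg O₂/d.

R_O ≈ 952 kg O₂/d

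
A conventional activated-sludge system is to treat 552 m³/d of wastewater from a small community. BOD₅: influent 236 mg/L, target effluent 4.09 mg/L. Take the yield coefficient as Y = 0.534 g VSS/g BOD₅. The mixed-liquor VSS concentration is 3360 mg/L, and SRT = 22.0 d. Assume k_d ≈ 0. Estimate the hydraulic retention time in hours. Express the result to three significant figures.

V·X = Y·Q·ΔS·θ_c gives V = 0.534 × 552 × (236 − 4.09) × 22.0 / 3360 = 447.6 m³.
Hydraulic retention time τ = V/Q = 447.6 / 552 = 0.8109 d = 19.46 h.

τ ≈ 19.5 h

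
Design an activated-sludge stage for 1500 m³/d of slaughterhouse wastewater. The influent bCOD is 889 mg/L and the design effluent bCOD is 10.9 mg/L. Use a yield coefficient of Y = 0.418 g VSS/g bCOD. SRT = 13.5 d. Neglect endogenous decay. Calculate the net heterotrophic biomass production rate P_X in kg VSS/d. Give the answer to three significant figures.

Since k_d ≈ 0, Y_obs = Y = 0.418 g VSS/g bCOD.
ΔS = 889 − 10.9 = 878.1 mg/L, so the substrate removal rate is 1500 × 878.1/1000 = 1317 kg bCOD/d.
Net biomass production P_X = Y_obs × Q·(S₀ − S) = 0.4180 × 1317 = 550.6 kg VSS/d.

P_X ≈ 551 kg VSS/d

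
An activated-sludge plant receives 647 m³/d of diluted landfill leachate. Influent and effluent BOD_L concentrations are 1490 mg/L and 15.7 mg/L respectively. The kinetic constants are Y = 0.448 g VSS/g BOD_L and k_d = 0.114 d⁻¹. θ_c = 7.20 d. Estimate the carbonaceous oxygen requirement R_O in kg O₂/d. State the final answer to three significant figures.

R_O ≈ 621 kg O₂/d

Y_obs = Y / (1 + k_d θ_c) = 0.448 / (1 + 0.114 × 7.20) = 0.448 / 1.821 = 0.2460.
Q·(S₀ − S) = 647 × (1490 − 15.7) × 10⁻³ = 953.9 kg/d removed.
Net sludge production P_X = 0.2460 × 953.9 = 234.7 kg VSS/d.
R_O = Q·ΔS − 1.42 P_X = 953.9 − 333.3 = 620.6 kg O₂/d.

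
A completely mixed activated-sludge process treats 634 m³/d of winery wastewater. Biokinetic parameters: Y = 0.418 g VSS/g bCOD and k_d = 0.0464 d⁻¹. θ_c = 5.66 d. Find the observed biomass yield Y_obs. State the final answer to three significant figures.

Y_obs ≈ 0.331 g VSS/g bCOD

Correct the yield for decay: Y_obs = Y/(1 + k_d θ_c) = 0.418 / (1 + 0.0464 × 5.66) = 0.418 / 1.263 = 0.3311.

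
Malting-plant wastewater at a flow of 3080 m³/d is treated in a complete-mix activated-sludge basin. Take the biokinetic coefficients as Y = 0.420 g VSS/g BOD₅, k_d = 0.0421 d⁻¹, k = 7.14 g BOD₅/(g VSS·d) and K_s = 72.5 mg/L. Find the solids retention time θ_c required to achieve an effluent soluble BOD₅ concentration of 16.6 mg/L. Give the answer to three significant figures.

θ_c ≈ 1.94 d

At the target effluent, Y k S/(K_s+S) = 0.420×7.14×16.6/89.10 = 0.5587 d⁻¹.
θ_c = 1/(μ − k_d) = 1/(0.5587 − 0.0421) = 1/0.5166 = 1.936 d.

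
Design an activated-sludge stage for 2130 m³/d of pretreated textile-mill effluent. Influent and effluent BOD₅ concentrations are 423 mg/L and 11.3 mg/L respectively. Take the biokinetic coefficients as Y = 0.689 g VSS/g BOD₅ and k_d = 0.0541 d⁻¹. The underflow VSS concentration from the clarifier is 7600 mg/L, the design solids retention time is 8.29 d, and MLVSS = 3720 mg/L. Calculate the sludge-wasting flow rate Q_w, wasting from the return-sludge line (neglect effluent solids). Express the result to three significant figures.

Steady-state biomass mass balance: V·X·(1 + k_d·θ_c) = Y·Q·(S₀ − S)·θ_c, so V = 0.689 × 2130 × (423 − 11.3) × 8.29 / [3720 × (1 + 0.0541 × 8.29)] = 5.01×10^6 / 5388 = 929.6 m³.
Q_w = (V·X)/(θ_c X_r) = 929.6 × 3720 / (8.29 × 7600) = 54.88 m³/d.

Q_w ≈ 54.9 m³/d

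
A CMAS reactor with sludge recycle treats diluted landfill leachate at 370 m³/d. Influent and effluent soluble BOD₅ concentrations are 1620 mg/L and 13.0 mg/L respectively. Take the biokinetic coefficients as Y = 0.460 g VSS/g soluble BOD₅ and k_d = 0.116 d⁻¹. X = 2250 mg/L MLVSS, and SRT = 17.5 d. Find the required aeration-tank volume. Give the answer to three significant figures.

V ≈ 702 m³

Steady-state biomass mass balance: V·X·(1 + k_d·θ_c) = Y·Q·(S₀ − S)·θ_c, so V = 0.460 × 370 × (1620 − 13.0) × 17.5 / [2250 × (1 + 0.116 × 17.5)] = 4.79×10^6 / 6818 = 702.1 m³.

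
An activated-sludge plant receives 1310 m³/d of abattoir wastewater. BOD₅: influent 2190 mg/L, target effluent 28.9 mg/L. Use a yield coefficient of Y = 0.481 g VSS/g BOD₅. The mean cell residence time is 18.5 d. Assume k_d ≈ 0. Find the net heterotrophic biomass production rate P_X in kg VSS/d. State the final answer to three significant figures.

Since k_d ≈ 0, Y_obs = Y = 0.481 g VSS/g BOD₅.
ΔS = 2190 − 28.9 = 2161 mg/L, so the substrate removal rate is 1310 × 2161/1000 = 2831 kg BOD₅/d.
So the net sludge growth is P_X = 0.4810 × 2831 = 1362 kg VSS/d.

P_X ≈ 1360 kg VSS/d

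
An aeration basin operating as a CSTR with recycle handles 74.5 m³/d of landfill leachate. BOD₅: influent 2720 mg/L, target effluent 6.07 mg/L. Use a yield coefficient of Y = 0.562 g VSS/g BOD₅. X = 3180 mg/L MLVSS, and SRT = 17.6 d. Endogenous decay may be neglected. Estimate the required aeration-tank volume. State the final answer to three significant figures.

V ≈ 629 m³

Biomass mass balance (decay neglected): V·X = Y·Q·(S₀ − S)·θ_c, so V = 0.562 × 74.5 × (2720 − 6.07) × 17.6 / 3180 = 628.9 m³.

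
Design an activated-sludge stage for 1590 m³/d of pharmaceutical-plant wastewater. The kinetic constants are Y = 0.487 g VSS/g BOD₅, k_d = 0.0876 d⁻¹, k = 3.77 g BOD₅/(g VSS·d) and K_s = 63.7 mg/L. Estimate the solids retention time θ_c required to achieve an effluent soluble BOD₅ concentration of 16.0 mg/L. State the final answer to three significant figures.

Specific growth rate at S = 16.0 mg/L: μ = YkS/(K_s+S) = 0.487·3.77·16.0/(63.7+16.0) = 0.3686 d⁻¹.
1/θ_c = 0.3686 − 0.0876 = 0.2810 d⁻¹, so θ_c = 3.559 d.

θ_c ≈ 3.56 d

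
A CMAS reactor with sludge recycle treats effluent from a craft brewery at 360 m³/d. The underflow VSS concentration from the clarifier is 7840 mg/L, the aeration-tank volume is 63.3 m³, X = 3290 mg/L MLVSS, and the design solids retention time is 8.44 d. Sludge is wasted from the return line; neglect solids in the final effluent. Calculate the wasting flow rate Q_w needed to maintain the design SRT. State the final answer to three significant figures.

θ_c = V·X/(Q_w·X_r) when wasting from the recycle, so Q_w = V·X/(θ_c·X_r) = 63.30 × 3290 / (8.44 × 7840) = 3.147 m³/d.

Q_w ≈ 3.15 m³/d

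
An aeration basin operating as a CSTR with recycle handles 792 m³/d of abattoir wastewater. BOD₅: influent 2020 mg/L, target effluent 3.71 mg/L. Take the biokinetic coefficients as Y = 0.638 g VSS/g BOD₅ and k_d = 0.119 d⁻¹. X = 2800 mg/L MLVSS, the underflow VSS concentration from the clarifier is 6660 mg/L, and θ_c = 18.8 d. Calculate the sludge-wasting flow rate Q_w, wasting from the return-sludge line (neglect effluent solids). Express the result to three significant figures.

From the SRT design equation V = Y Q (S₀−S) θ_c / [X (1 + k_d θ_c)] = 0.638 × 792 × (2020 − 3.71) × 18.8 / [2800 × (1 + 0.119 × 18.8)] = 1.92×10^7 / 9064 = 2113 m³.
Wasting from the return line (neglecting effluent solids): Q_w = V·X / (θ_c·X_r) = 2113 × 2800 / (18.8 × 6660) = 47.26 m³/d.

Q_w ≈ 47.3 m³/d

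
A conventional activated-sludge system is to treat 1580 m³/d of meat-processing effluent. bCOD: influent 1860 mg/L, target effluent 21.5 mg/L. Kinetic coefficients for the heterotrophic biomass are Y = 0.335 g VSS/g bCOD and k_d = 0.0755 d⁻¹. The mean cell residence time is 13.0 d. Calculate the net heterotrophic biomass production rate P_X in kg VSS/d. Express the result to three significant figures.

Correct the yield for decay: Y_obs = Y/(1 + k_d θ_c) = 0.335 / (1 + 0.0755 × 13.0) = 0.335 / 1.982 = 0.1691.
Substrate removed = Q·(S₀ − S) = 1580 m³/d × (1860 − 21.5) g/m³ = 2.9×10^6 g/d = 2905 kg/d.
P_X = Y_obs · Q(S₀ − S) = 0.1691 × 2905 = 491.1 kg VSS/d.

P_X ≈ 491 kg VSS/d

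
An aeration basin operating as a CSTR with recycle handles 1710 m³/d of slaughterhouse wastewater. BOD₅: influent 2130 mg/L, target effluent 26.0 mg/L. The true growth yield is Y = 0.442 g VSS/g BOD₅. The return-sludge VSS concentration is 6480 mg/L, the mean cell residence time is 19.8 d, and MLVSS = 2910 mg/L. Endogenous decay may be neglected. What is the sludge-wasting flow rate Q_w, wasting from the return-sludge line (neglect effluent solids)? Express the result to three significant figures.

Q_w ≈ 245 m³/d

Biomass mass balance (decay neglected): V·X = Y·Q·(S₀ − S)·θ_c, so V = 0.442 × 1710 × (2130 − 26.0) × 19.8 / 2910 = 10820 m³.
θ_c = V·X/(Q_w·X_r) when wasting from the recycle, so Q_w = V·X/(θ_c·X_r) = 10820 × 2910 / (19.8 × 6480) = 245.4 m³/d.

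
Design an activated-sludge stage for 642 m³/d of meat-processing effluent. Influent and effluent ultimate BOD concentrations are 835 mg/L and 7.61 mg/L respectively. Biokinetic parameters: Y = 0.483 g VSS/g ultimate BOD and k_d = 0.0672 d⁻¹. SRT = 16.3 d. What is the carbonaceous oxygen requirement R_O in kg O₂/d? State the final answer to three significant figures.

Y_obs = Y / (1 + k_d θ_c) = 0.483 / (1 + 0.0672 × 16.3) = 0.483 / 2.095 = 0.2305.
Substrate removed = Q·(S₀ − S) = 642 m³/d × (835 − 7.61) g/m³ = 5.31×10^5 g/d = 531.2 kg/d.
P_X = Y_obs·Q·(S₀ − S) = 0.2305 × 531.2 = 122.4 kg VSS/d.
Carbonaceous O₂ demand = substrate oxidised − cell-mass equivalent = 531.2 − 1.42 × 122.4 = 357.3 kg O₂/d.

R_O ≈ 357 kg O₂/d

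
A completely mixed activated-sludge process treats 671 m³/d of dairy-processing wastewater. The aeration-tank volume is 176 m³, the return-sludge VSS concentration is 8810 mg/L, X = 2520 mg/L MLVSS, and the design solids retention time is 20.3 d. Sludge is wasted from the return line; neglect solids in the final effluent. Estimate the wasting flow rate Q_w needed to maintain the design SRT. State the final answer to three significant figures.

Q_w = (V·X)/(θ_c X_r) = 176.0 × 2520 / (20.3 × 8810) = 2.480 m³/d.

Q_w ≈ 2.48 m³/d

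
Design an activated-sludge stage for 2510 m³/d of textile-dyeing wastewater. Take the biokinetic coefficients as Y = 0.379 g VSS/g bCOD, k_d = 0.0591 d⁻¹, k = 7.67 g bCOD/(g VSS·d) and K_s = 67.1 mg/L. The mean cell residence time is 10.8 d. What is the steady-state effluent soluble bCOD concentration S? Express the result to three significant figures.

S ≈ 3.69 mg/L

For a completely mixed reactor with recycle the Lawrence–McCarty relation gives S = K_s·(1 + k_d·θ_c) / [θ_c·(Y·k − k_d) − 1] = 67.1 × (1 + 0.0591 × 10.8) / [10.8 × (0.379 × 7.67 − 0.0591) − 1] = 109.9 / 29.76 = 3.694 mg/L.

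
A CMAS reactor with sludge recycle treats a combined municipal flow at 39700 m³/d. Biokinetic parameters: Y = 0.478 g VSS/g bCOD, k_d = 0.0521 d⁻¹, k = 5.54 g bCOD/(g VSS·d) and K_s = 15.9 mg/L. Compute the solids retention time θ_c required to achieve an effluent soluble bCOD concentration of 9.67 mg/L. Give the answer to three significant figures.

θ_c ≈ 1.05 d

From 1/θ_c = Y·k·S/(K_s + S) − k_d: Y·k·S/(K_s+S) = 0.478 × 5.54 × 9.67 / (15.9 + 9.67) = 1.001 d⁻¹.
1/θ_c = 1.001 − 0.0521 = 0.9494 d⁻¹, so θ_c = 1.053 d.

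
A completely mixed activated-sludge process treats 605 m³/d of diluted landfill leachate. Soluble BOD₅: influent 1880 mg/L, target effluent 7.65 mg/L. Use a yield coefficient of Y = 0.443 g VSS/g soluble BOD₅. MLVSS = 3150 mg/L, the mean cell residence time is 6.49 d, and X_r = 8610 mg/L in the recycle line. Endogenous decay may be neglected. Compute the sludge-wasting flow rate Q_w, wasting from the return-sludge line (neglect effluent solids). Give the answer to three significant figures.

Q_w ≈ 58.3 m³/d

With k_d = 0 the design equation reduces to V = Y Q (S₀−S) θ_c / X = 0.443 × 605 × (1880 − 7.65) × 6.49 / 3150 = 1034 m³.
Q_w = (V·X)/(θ_c X_r) = 1034 × 3150 / (6.49 × 8610) = 58.28 m³/d.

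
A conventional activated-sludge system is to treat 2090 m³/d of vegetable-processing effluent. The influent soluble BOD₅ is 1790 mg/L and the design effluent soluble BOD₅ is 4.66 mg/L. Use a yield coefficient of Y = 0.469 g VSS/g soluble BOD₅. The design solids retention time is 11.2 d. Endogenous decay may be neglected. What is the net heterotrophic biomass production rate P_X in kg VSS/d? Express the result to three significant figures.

With endogenous decay neglected, the observed yield equals the true yield: Y_obs = Y = 0.469 g VSS/g soluble BOD₅.
Mass of soluble BOD₅ removed per day: Q(S₀ − S) = 2090 × 1785 g/m³ = 3731 kg/d.
Biomass produced: P_X = Y_obs·Q·ΔS = 0.4690 × 3731 ≈ 1750 kg VSS/d.

P_X ≈ 1750 kg VSS/d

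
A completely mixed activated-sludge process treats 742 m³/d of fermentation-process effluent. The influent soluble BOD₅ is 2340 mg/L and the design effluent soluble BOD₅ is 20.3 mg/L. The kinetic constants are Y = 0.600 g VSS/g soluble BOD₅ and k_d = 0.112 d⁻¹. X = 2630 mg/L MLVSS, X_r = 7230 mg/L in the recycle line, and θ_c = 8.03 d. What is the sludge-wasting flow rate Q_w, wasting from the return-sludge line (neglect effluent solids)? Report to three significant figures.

Q_w ≈ 75.2 m³/d

From the SRT design equation V = Y Q (S₀−S) θ_c / [X (1 + k_d θ_c)] = 0.600 × 742 × (2340 − 20.3) × 8.03 / [2630 × (1 + 0.112 × 8.03)] = 8.29×10^6 / 4995 = 1660 m³.
Wasting from the return line (neglecting effluent solids): Q_w = V·X / (θ_c·X_r) = 1660 × 2630 / (8.03 × 7230) = 75.20 m³/d.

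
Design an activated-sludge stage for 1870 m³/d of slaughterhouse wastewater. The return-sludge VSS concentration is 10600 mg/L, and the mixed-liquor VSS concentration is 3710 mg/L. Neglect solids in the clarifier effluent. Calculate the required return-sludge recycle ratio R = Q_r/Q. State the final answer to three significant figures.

R ≈ 0.538

Mass balance around the secondary clarifier (neglecting effluent solids): R = X / (X_r − X) = 3710 / (10600 − 3710) = 0.5385.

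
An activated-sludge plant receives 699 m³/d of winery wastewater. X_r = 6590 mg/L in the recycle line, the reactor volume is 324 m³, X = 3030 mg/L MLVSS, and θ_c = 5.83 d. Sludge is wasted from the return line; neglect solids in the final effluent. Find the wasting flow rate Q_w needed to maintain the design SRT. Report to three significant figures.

Wasting from the return line (neglecting effluent solids): Q_w = V·X / (θ_c·X_r) = 324.0 × 3030 / (5.83 × 6590) = 25.55 m³/d.

Q_w ≈ 25.6 m³/d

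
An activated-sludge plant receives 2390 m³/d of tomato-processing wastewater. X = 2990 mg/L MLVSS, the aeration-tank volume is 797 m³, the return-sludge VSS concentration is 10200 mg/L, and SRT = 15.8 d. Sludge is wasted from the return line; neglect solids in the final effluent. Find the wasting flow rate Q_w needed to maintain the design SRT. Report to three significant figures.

Q_w = (V·X)/(θ_c X_r) = 797.0 × 2990 / (15.8 × 10200) = 14.79 m³/d.

Q_w ≈ 14.8 m³/d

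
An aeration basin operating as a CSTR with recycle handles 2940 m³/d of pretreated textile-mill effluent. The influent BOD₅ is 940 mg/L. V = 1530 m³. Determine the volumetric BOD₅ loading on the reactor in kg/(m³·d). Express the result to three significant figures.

L_v = Q S₀ / V = 2940 × 940 × 10⁻³ / 1530 = 1.806 kg/(m³·d).

L_v ≈ 1.81 kg BOD₅/(m³·d)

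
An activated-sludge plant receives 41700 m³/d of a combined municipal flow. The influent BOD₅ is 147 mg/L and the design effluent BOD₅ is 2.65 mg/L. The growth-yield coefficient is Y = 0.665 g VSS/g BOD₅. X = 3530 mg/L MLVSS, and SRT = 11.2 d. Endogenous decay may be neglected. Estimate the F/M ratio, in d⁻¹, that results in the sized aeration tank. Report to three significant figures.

Biomass mass balance (decay neglected): V·X = Y·Q·(S₀ − S)·θ_c, so V = 0.665 × 41700 × (147 − 2.65) × 11.2 / 3530 = 12700 m³.
Food-to-microorganism ratio F/M = Q S₀ / (V X) = 41700 × 147 / (12700 × 3530) = 0.1367 d⁻¹.

F/M ≈ 0.137 d⁻¹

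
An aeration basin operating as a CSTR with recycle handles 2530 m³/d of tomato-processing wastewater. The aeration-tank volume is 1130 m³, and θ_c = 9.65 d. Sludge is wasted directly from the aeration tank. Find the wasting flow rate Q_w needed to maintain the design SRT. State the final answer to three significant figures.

Q_w ≈ 117 m³/d

With mixed-liquor wasting, θ_c = V/Q_w, so Q_w = V/θ_c = 1130/9.65 = 117.1 m³/d.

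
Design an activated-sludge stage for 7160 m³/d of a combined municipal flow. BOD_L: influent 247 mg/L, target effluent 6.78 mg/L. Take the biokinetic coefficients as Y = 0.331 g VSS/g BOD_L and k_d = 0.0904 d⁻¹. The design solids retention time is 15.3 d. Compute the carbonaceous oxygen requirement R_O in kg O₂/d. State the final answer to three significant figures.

The observed yield is Y_obs = Y/(1 + k_d·θ_c) = 0.331 / (1 + 0.0904 × 15.3) = 0.331 / 2.383 = 0.1389 g VSS per g BOD_L removed.
Mass of BOD_L removed per day: Q(S₀ − S) = 7160 × 240.2 g/m³ = 1720 kg/d.
Net sludge production P_X = 0.1389 × 1720 = 238.9 kg VSS/d.
Carbonaceous O₂ demand = substrate oxidised − cell-mass equivalent = 1720 − 1.42 × 238.9 = 1381 kg O₂/d.

R_O ≈ 1380 kg O₂/d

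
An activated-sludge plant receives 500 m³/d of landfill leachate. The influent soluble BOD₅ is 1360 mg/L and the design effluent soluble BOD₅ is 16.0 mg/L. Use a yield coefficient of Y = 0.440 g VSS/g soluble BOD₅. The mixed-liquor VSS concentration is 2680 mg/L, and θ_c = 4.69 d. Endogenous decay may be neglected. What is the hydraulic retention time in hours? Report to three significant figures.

V·X = Y·Q·ΔS·θ_c gives V = 0.440 × 500 × (1360 − 16.0) × 4.69 / 2680 = 517.4 m³.
τ = V/Q = 517.4/500 = 1.035 d, or 24.84 h.

τ ≈ 24.8 h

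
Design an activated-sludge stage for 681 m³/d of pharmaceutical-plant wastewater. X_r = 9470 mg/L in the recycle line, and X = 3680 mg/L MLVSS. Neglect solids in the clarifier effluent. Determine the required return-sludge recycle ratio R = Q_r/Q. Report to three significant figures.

R ≈ 0.636

R = Q_r/Q = X/(X_r − X) = 3680 / (9470 − 3680) = 0.6356.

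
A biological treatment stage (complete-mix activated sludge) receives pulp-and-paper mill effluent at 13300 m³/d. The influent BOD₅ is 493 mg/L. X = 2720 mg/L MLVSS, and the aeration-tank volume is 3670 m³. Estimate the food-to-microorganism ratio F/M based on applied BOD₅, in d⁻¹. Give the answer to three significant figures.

F/M ≈ 0.657 d⁻¹

F/M = Q·S₀ / (V·X) = 13300 × 493 / (3670 × 2720) = 0.6568 g BOD₅·(g VSS·d)⁻¹.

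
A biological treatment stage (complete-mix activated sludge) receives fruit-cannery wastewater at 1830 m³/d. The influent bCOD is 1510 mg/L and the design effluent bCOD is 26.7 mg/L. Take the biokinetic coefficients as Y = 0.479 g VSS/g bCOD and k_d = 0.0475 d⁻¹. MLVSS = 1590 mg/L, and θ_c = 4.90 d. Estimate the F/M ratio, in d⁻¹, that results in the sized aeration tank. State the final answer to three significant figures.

Rearranging the biomass balance for a CMAS with decay, V = Y·Q·ΔS·θ_c / [X·(1+k_d θ_c)] = 0.479 × 1830 × (1510 − 26.7) × 4.90 / [1590 × (1 + 0.0475 × 4.90)] = 6.37×10^6 / 1960 = 3250 m³.
Food-to-microorganism ratio F/M = Q S₀ / (V X) = 1830 × 1510 / (3250 × 1590) = 0.5347 d⁻¹.

F/M ≈ 0.535 d⁻¹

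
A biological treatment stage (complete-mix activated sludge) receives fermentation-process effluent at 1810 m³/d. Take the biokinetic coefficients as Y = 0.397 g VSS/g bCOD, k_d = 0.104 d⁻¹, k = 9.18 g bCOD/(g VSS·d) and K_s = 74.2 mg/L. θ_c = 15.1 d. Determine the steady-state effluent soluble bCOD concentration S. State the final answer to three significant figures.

S ≈ 3.64 mg/L

Effluent substrate depends only on kinetics and SRT: S = K_s(1 + k_d θ_c) / [θ_c(Yk − k_d) − 1] = 74.2 × (1 + 0.104 × 15.1) / [15.1 × (0.397 × 9.18 − 0.104) − 1] = 190.7 / 52.46 = 3.636 mg/L.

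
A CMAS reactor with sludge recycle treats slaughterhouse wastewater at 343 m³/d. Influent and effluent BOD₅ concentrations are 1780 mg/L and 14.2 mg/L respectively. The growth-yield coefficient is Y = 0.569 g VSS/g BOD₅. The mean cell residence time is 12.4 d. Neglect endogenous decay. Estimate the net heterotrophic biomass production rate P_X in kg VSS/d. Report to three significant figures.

With endogenous decay neglected, the observed yield equals the true yield: Y_obs = Y = 0.569 g VSS/g BOD₅.
Q·(S₀ − S) = 343 × (1780 − 14.2) × 10⁻³ = 605.7 kg/d removed.
Net biomass production P_X = Y_obs × Q·(S₀ − S) = 0.5690 × 605.7 = 344.6 kg VSS/d.

P_X ≈ 345 kg VSS/d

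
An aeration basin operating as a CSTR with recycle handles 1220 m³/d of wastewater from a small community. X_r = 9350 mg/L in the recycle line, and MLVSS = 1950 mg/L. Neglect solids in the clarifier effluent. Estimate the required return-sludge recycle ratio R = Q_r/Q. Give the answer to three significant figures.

R = Q_r/Q = X/(X_r − X) = 1950 / (9350 − 1950) = 0.2635.

R ≈ 0.264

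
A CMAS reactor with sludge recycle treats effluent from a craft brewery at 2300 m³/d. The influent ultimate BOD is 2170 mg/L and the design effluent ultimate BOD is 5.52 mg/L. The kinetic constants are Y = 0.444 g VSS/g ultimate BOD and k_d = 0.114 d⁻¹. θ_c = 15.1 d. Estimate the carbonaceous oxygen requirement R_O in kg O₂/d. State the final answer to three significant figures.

R_O ≈ 3820 kg O₂/d

Observed yield with endogenous decay: Y_obs = Y / (1 + k_d·θ_c) = 0.444 / (1 + 0.114 × 15.1) = 0.444 / 2.721 = 0.1632 g VSS/g ultimate BOD.
Substrate removed = Q·(S₀ − S) = 2300 m³/d × (2170 − 5.52) g/m³ = 4.98×10^6 g/d = 4978 kg/d.
Biomass synthesised: P_X = Y_obs × 4978 = 812.2 kg VSS/d.
R_O = Q·(S₀ − S) − 1.42·P_X = 4978 − 1.42 × 812.2 = 3825 kg O₂/d.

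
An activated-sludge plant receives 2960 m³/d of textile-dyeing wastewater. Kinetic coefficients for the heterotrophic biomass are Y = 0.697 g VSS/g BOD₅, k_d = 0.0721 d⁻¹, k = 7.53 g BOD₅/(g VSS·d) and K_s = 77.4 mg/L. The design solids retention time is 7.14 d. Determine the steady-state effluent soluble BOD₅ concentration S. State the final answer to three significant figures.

Effluent substrate depends only on kinetics and SRT: S = K_s(1 + k_d θ_c) / [θ_c(Yk − k_d) − 1] = 77.4 × (1 + 0.0721 × 7.14) / [7.14 × (0.697 × 7.53 − 0.0721) − 1] = 117.2 / 35.96 = 3.261 mg/L.

S ≈ 3.26 mg/L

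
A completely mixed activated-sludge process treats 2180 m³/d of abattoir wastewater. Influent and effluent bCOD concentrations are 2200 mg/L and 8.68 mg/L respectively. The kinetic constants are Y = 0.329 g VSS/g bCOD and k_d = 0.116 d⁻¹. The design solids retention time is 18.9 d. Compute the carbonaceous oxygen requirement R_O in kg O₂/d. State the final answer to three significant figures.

Observed yield with endogenous decay: Y_obs = Y / (1 + k_d·θ_c) = 0.329 / (1 + 0.116 × 18.9) = 0.329 / 3.192 = 0.1031 g VSS/g bCOD.
Substrate removed = Q·(S₀ − S) = 2180 m³/d × (2200 − 8.68) g/m³ = 4.78×10^6 g/d = 4777 kg/d.
P_X = Y_obs·Q·(S₀ − S) = 0.1031 × 4777 = 492.3 kg VSS/d.
Carbonaceous O₂ demand = substrate oxidised − cell-mass equivalent = 4777 − 1.42 × 492.3 = 4078 kg O₂/d.

R_O ≈ 4080 kg O₂/d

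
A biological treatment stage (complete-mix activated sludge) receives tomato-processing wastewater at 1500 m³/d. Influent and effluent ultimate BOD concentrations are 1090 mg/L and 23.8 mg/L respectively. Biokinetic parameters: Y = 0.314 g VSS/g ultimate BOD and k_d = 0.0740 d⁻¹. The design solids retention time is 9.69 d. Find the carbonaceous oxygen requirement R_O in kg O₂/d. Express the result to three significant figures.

R_O ≈ 1180 kg O₂/d

Correct the yield for decay: Y_obs = Y/(1 + k_d θ_c) = 0.314 / (1 + 0.0740 × 9.69) = 0.314 / 1.717 = 0.1829.
ΔS = 1090 − 23.8 = 1066 mg/L, so the substrate removal rate is 1500 × 1066/1000 = 1599 kg ultimate BOD/d.
P_X = Y_obs·Q·(S₀ − S) = 0.1829 × 1599 = 292.5 kg VSS/d.
Carbonaceous O₂ demand = substrate oxidised − cell-mass equivalent = 1599 − 1.42 × 292.5 = 1184 kg O₂/d.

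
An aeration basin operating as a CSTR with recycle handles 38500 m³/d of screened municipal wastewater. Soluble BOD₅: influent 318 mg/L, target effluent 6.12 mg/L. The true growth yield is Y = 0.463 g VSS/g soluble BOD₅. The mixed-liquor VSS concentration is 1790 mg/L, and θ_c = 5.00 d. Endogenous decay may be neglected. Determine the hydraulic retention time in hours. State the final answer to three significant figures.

V·X = Y·Q·ΔS·θ_c gives V = 0.463 × 38500 × (318 − 6.12) × 5.00 / 1790 = 15529 m³.
Hydraulic retention time τ = V/Q = 15529 / 38500 = 0.4034 d = 9.680 h.

τ ≈ 9.68 h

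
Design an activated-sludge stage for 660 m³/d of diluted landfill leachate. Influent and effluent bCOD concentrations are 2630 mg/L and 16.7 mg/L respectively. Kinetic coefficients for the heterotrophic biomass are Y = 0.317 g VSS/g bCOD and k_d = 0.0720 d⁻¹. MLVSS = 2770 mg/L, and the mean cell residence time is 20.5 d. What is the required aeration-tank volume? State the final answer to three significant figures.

From the SRT design equation V = Y Q (S₀−S) θ_c / [X (1 + k_d θ_c)] = 0.317 × 660 × (2630 − 16.7) × 20.5 / [2770 × (1 + 0.0720 × 20.5)] = 1.12×10^7 / 6859 = 1634 m³.

V ≈ 1630 m³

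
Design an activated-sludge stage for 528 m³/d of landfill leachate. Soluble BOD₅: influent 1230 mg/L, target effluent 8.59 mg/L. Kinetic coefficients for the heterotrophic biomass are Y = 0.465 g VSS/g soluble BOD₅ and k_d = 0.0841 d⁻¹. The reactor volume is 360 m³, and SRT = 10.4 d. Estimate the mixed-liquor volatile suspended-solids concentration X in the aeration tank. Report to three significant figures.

X ≈ 4620 mg/L

From V·X·(1 + k_d·θ_c) = Y·Q·(S₀ − S)·θ_c: X = 0.465 × 528 × (1230 − 8.59) × 10.4 / [360 × (1 + 0.0841 × 10.4)] = 4621 mg/L.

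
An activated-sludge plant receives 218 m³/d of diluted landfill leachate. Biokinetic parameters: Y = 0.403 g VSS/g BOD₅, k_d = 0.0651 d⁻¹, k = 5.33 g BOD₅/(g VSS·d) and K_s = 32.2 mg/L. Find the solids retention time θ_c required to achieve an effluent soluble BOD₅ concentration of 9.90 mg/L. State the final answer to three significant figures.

At the target effluent, Y k S/(K_s+S) = 0.403×5.33×9.90/42.10 = 0.5051 d⁻¹.
Then 1/θ_c = μ − k_d = 0.5051 − 0.0651 = 0.4400 d⁻¹, giving θ_c = 2.273 d.

θ_c ≈ 2.27 d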